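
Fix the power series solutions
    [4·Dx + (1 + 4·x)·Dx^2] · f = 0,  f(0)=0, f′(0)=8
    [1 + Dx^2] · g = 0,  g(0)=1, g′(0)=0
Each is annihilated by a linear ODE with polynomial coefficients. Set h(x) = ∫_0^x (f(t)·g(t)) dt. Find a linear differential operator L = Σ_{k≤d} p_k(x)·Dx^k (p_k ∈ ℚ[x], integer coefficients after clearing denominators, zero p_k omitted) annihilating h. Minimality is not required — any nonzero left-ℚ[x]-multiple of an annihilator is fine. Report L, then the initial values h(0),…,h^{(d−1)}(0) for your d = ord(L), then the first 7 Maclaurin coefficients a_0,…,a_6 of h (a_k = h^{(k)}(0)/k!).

L = (-147 - 144·x - 224·x^2 + 256·x^3 + 256·x^4)·Dx + (-56 - 160·x + 384·x^2 + 512·x^3)·Dx^2 + (-150 - 160·x - 192·x^2 + 512·x^3 + 512·x^4)·Dx^3 + (-56 - 160·x + 384·x^2 + 512·x^3)·Dx^4 + (-3 - 16·x + 32·x^2 + 256·x^3 + 256·x^4)·Dx^5  (order 5).
h: a_k = 0, 0, 4, -16/3, 29/3, -24, 1943/30, …
ICs: h(0) = 0, h′(0) = 0, h′′(0) = 8, h′′′(0) = -32, h′′′′(0) = 232.

f: a_k = 0, 8, -16, 128/3, -128, 2048/5, -4096/3, …
g: a_k = 1, 0, -1/2, 0, 1/24, 0, -1/720, …
h₀=f·g: eliminate ⇒ L₀, order ≤ 2·2.
∫: right-multiply L₀ by Dx.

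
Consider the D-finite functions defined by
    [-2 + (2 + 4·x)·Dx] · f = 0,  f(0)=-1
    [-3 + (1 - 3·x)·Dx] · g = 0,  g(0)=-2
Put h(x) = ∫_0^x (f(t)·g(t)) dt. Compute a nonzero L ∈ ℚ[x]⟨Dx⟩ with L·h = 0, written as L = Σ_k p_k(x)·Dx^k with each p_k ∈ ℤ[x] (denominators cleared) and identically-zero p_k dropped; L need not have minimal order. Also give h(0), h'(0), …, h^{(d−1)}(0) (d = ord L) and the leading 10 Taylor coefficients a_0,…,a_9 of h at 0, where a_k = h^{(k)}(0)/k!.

L = (4 + 3·x)·Dx + (-1 + x + 6·x^2)·Dx^2  (order 2).
h: a_k = 0, 2, 4, 23/3, 35/2, 167/4, 314/3, 15051/56, 22593/32, 361345/192, …
ICs: h(0) = 0, h′(0) = 2.

f: a_k = -1, -1, 1/2, -1/2, 5/8, -7/8, 21/16, -33/16, 429/128, -715/128, …
g: a_k = -2, -6, -18, -54, -162, -486, -1458, -4374, -13122, -39366, …
h₀=f·g: eliminate ⇒ L₀, order ≤ 1·1.
h=∫₀ˣh₀: take L = L₀·Dx.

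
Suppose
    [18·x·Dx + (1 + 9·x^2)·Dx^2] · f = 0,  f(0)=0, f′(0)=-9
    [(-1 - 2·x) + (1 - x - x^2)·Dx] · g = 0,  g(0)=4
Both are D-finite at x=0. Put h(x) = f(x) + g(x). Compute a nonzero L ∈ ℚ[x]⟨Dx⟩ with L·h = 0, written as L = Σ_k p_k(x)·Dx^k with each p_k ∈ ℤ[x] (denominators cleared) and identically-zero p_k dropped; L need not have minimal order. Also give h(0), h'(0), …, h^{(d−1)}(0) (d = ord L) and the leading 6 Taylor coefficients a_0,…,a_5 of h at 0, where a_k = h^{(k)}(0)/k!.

f: a_k = 0, -9, 0, 27, 0, -729/5, …
g: a_k = 4, 4, 8, 12, 20, 32, …
h₀=f+g: left-lcm gives L₀, ord ≤ 3.
L = (36 - 144·x - 1440·x^2 - 2376·x^3 - 3186·x^4 - 486·x^6)·Dx + (-18 - 24·x + 108·x^2 - 444·x^3 - 2313·x^4 - 2178·x^5 - 243·x^6 - 486·x^7)·Dx^2 + (2 + 10·x + 34·x^2 + 48·x^3 + 123·x^4 - 387·x^5 - 198·x^6 - 81·x^7 - 81·x^8)·Dx^3  (order 3).
h: a_k = 4, -5, 8, 39, 20, -569/5, …
ICs: h(0) = 4, h′(0) = -5, h′′(0) = 16.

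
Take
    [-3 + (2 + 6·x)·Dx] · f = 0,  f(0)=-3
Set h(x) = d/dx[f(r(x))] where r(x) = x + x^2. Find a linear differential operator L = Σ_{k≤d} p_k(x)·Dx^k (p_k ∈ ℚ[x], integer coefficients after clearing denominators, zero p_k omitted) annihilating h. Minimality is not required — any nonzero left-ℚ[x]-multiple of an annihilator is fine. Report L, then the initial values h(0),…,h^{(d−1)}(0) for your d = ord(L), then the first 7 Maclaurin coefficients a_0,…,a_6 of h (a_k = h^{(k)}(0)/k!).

L = 1 + (-2 - 10·x - 18·x^2 - 12·x^3)·Dx  (order 1).
h: a_k = -9/2, -9/4, 81/16, -297/32, 3645/256, -8991/512, 28917/2048, …
ICs: h(0) = -9/2.

f: a_k = -3, -9/2, 27/8, -81/16, 1215/128, -5103/256, 45927/1024, …
h₀=f(r): pull back L_f along r ⇒ L₀.
h₀' ⇒ L via d/dx closure of L₀.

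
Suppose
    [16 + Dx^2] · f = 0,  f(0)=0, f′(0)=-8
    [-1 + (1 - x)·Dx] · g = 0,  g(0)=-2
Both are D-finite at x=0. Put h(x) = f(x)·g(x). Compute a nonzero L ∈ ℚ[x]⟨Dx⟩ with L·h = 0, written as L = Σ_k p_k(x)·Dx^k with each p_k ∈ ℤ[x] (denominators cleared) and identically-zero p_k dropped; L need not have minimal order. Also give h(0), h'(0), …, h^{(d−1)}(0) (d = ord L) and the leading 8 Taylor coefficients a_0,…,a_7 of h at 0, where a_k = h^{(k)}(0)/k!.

L = (-16 + 16·x) + 2·Dx + (-1 + x)·Dx^2  (order 2).
h: a_k = 0, 16, 16, -80/3, -80/3, 112/15, 112/15, -1744/315, …
ICs: h(0) = 0, h′(0) = 16.

f: a_k = 0, -8, 0, 64/3, 0, -256/15, 0, 2048/315, …
g: a_k = -2, -2, -2, -2, -2, -2, -2, -2, …
Sym-product of L_f,L_g gives L₀ (≤ ord 2).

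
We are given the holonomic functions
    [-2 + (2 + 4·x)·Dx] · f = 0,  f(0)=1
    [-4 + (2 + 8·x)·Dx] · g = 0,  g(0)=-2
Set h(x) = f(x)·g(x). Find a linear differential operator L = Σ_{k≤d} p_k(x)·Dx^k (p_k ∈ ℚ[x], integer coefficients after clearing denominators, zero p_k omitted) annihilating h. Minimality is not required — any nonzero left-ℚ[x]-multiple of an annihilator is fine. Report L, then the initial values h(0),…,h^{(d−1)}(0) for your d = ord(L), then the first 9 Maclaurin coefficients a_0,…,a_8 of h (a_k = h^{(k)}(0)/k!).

L = (-3 - 8·x) + (1 + 6·x + 8·x^2)·Dx  (order 1).
h: a_k = -2, -6, 1, -3, 37/4, -117/4, 757/8, -2499/8, 67181/64, …
ICs: h(0) = -2.

f: a_k = 1, 1, -1/2, 1/2, -5/8, 7/8, -21/16, 33/16, -429/128, …
g: a_k = -2, -4, 4, -8, 20, -56, 168, -528, 1716, …
Sym-product of L_f,L_g gives L₀ (≤ ord 1).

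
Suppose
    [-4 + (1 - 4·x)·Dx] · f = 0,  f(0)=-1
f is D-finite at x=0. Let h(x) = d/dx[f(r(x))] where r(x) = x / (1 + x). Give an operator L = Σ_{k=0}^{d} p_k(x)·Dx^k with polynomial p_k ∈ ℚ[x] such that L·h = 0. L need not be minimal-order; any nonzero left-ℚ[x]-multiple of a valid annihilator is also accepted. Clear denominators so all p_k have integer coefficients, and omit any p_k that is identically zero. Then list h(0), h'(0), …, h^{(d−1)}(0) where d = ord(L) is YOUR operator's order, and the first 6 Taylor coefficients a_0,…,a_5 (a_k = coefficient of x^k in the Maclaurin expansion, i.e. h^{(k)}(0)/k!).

L = 6 + (-1 + 3·x)·Dx  (order 1).
h: a_k = -4, -24, -108, -432, -1620, -5832, …
ICs: h(0) = -4.

f: a_k = -1, -4, -16, -64, -256, -1024, …
h₀=f(r): pull back L_f along r ⇒ L₀.
Differentiate: ansatz ord ≤ ord L₀ ⇒ L.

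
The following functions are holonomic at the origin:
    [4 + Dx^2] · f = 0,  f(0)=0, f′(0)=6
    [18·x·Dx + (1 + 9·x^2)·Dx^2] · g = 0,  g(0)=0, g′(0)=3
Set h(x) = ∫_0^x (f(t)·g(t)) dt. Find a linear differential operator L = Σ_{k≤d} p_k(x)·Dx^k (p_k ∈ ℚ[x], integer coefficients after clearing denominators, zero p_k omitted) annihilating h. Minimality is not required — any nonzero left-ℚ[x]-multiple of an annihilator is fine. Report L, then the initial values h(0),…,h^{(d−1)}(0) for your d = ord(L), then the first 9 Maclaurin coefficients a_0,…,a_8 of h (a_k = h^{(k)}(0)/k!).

f: a_k = 0, 6, 0, -4, 0, 4/5, 0, -8/105, 0, …
g: a_k = 0, 3, 0, -9, 0, 243/5, 0, -2187/7, 0, …
L₀ := L_f ⊗_s L_g (sym. prod.), ord ≤ 4.
∫: right-multiply L₀ by Dx.
L = (2080 + 50256·x^2 + 89424·x^4 + 186624·x^6 + 419904·x^8)·Dx + (3168·x + 38880·x^3 + 139968·x^5 + 419904·x^7)·Dx^2 + (572 + 13788·x^2 + 33048·x^4 + 93312·x^6 + 209952·x^8)·Dx^3 + (792·x + 9720·x^3 + 34992·x^5 + 104976·x^7)·Dx^4 + (13 + 306·x^2 + 2673·x^4 + 11664·x^6 + 26244·x^8)·Dx^5  (order 5).
h: a_k = 0, 0, 0, 6, 0, -66/5, 0, 330/7, 0, …
ICs: h(0) = 0, h′(0) = 0, h′′(0) = 0, h′′′(0) = 36, h′′′′(0) = 0.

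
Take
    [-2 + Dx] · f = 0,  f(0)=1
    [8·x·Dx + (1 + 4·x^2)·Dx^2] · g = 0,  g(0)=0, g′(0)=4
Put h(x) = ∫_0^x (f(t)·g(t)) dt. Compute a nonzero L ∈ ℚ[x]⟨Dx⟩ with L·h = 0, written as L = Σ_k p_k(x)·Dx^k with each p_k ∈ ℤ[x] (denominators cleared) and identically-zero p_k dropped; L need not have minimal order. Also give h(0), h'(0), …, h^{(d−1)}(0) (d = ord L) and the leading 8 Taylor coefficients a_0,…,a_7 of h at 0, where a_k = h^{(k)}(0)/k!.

f: a_k = 1, 2, 2, 4/3, 2/3, 4/15, 4/45, 8/315, …
g: a_k = 0, 4, 0, -16/3, 0, 64/5, 0, -256/7, …
h₀=f·g: eliminate ⇒ L₀, order ≤ 1·2.
∫: right-multiply L₀ by Dx.
L = (4 - 16·x + 16·x^2)·Dx + (-4 + 8·x - 16·x^2)·Dx^2 + (1 + 4·x^2)·Dx^3  (order 3).
h: a_k = 0, 0, 2, 8/3, 2/3, -16/15, 4/5, 176/63, …
ICs: h(0) = 0, h′(0) = 0, h′′(0) = 4.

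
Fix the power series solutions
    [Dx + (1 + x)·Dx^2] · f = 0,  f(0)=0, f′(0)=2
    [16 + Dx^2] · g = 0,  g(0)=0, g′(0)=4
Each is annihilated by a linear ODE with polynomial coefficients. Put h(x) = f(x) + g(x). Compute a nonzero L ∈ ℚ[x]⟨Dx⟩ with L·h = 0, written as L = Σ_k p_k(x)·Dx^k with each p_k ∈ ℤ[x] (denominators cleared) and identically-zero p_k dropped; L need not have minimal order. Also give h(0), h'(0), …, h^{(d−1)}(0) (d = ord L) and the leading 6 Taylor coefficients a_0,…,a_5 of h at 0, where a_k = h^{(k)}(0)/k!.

L = (176 + 256·x + 128·x^2)·Dx + (144 + 400·x + 384·x^2 + 128·x^3)·Dx^2 + (11 + 16·x + 8·x^2)·Dx^3 + (9 + 25·x + 24·x^2 + 8·x^3)·Dx^4  (order 4).
h: a_k = 0, 6, -1, -10, -1/2, 134/15, …
ICs: h(0) = 0, h′(0) = 6, h′′(0) = -2, h′′′(0) = -60.

f: a_k = 0, 2, -1, 2/3, -1/2, 2/5, …
g: a_k = 0, 4, 0, -32/3, 0, 128/15, …
L₀ := lclm(L_f,L_g); ord L₀ ≤ 2+2.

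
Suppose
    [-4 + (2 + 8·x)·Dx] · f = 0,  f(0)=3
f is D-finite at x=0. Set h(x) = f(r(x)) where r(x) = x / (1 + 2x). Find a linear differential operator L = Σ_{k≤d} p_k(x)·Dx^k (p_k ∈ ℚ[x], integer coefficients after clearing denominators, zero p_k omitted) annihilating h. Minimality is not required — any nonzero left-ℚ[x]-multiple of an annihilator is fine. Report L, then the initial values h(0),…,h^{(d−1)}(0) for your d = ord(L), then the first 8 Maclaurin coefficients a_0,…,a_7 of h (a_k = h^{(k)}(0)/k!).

f: a_k = 3, 6, -6, 12, -30, 84, -252, 792, …
f∘r: x↦r, Dx↦Dx/r' in L_f ⇒ L₀.
L = -2 + (1 + 8·x + 12·x^2)·Dx  (order 1).
h: a_k = 3, 6, -18, 60, -222, 900, -3924, 18072, …
ICs: h(0) = 3.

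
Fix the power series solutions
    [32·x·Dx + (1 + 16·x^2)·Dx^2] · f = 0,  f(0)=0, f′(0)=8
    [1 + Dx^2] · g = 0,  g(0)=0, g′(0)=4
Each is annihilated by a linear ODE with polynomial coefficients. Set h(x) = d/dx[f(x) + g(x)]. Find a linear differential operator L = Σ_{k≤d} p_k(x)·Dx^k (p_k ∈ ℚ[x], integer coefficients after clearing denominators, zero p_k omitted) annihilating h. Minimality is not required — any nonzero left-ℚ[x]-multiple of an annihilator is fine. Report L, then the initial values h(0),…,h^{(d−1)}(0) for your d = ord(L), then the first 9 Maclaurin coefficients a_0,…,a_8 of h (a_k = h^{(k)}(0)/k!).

f: a_k = 0, 8, 0, -128/3, 0, 2048/5, 0, -32768/7, 0, …
g: a_k = 0, 4, 0, -2/3, 0, 1/30, 0, -1/1260, 0, …
Sum ⇒ L₀ = lclm(L_f,L_g) in ℚ(x)⟨Dx⟩.
Differentiate: ansatz ord ≤ ord L₀ ⇒ L.
L = (-6112·x + 99328·x^3 + 8192·x^5) + (-31 + 1072·x^2 + 25344·x^4 + 4096·x^6)·Dx + (-6112·x + 99328·x^3 + 8192·x^5)·Dx^2 + (-31 + 1072·x^2 + 25344·x^4 + 4096·x^6)·Dx^3  (order 3).
h: a_k = 12, 0, -130, 0, 12289/6, 0, -5898241/180, 0, 5284823041/10080, …
ICs: h(0) = 12, h′(0) = 0, h′′(0) = -260.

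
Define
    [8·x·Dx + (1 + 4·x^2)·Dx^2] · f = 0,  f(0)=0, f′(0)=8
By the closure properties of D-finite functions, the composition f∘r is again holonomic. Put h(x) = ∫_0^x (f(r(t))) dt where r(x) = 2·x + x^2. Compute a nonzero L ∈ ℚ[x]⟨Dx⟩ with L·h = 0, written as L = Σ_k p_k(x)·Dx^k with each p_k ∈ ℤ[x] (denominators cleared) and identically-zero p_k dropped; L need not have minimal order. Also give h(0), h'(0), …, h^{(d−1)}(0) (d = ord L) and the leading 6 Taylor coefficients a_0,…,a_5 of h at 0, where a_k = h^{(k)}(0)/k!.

f: a_k = 0, 8, 0, -32/3, 0, 128/5, …
Substitute x→r, Dx→(1/r')Dx; clear ⇒ L₀.
h=∫₀ˣh₀: take L = L₀·Dx.
L = (-1 + 32·x + 64·x^2 + 48·x^3 + 12·x^4)·Dx^2 + (1 + x + 16·x^2 + 32·x^3 + 20·x^4 + 4·x^5)·Dx^3  (order 3).
h: a_k = 0, 0, 8, 8/3, -64/3, -128/5, …
ICs: h(0) = 0, h′(0) = 0, h′′(0) = 16.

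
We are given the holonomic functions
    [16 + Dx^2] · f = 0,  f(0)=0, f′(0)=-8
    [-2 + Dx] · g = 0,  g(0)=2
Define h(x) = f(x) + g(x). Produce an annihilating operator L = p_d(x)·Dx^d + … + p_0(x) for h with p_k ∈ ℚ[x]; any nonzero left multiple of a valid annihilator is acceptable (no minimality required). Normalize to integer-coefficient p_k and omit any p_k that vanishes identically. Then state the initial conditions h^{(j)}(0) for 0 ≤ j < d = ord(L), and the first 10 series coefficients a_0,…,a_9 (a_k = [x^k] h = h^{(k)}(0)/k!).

f: a_k = 0, -8, 0, 64/3, 0, -256/15, 0, 2048/315, 0, -4096/2835, …
g: a_k = 2, 4, 4, 8/3, 4/3, 8/15, 8/45, 16/315, 4/315, 8/2835, …
h₀=f+g: left-lcm gives L₀, ord ≤ 3.
L = -32 + 16·Dx - 2·Dx^2 + Dx^3  (order 3).
h: a_k = 2, -4, 4, 24, 4/3, -248/15, 8/45, 688/105, 4/315, -584/405, …
ICs: h(0) = 2, h′(0) = -4, h′′(0) = 8.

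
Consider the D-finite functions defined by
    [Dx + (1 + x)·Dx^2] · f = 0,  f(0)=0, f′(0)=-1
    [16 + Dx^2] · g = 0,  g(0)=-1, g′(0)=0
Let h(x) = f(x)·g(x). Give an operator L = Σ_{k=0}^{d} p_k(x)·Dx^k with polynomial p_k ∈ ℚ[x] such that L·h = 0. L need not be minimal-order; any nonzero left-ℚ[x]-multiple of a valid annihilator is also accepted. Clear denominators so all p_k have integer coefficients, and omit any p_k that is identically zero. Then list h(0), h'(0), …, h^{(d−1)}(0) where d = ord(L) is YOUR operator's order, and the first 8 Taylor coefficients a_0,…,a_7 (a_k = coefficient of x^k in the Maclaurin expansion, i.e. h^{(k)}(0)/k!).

f: a_k = 0, -1, 1/2, -1/3, 1/4, -1/5, 1/6, -1/7, …
g: a_k = -1, 0, 8, 0, -32/3, 0, 256/45, 0, …
h₀=f·g: eliminate ⇒ L₀, order ≤ 2·2.
L = (15072 + 62976·x + 97024·x^2 + 65536·x^3 + 16384·x^4) + (1984 + 6080·x + 6144·x^2 + 2048·x^3)·Dx + (1950 + 8000·x + 12192·x^2 + 8192·x^3 + 2048·x^4)·Dx^2 + (124 + 380·x + 384·x^2 + 128·x^3)·Dx^3 + (63 + 254·x + 383·x^2 + 256·x^3 + 64·x^4)·Dx^4  (order 4).
h: a_k = 0, 1, -1/2, -23/3, 15/4, 41/5, -7/2, -377/105, …
ICs: h(0) = 0, h′(0) = 1, h′′(0) = -1, h′′′(0) = -46.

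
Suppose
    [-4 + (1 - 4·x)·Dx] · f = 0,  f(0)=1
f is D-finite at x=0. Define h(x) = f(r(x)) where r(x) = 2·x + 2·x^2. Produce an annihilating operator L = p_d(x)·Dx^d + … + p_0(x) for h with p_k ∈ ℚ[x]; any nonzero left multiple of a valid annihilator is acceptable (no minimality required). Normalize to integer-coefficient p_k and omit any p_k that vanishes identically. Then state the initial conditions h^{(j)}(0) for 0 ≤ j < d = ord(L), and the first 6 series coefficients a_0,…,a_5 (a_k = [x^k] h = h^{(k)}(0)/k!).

L = (8 + 16·x) + (-1 + 8·x + 8·x^2)·Dx  (order 1).
h: a_k = 1, 8, 72, 640, 5696, 50688, …
ICs: h(0) = 1.

f: a_k = 1, 4, 16, 64, 256, 1024, …
f∘r: x↦r, Dx↦Dx/r' in L_f ⇒ L₀.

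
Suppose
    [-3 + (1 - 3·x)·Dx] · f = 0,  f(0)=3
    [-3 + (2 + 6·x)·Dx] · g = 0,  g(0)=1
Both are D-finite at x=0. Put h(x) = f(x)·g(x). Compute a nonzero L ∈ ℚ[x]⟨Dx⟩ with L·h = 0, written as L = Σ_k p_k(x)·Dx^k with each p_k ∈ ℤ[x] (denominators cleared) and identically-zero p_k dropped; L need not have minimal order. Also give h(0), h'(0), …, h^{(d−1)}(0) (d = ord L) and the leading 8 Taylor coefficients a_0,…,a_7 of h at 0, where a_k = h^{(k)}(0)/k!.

L = (9 + 9·x) + (-2 + 18·x^2)·Dx  (order 1).
h: a_k = 3, 27/2, 297/8, 1863/16, 43497/128, 266085/256, 3147093/1024, 19099071/2048, …
ICs: h(0) = 3.

f: a_k = 3, 9, 27, 81, 243, 729, 2187, 6561, …
g: a_k = 1, 3/2, -9/8, 27/16, -405/128, 1701/256, -15309/1024, 72171/2048, …
L₀ := L_f ⊗_s L_g (sym. prod.), ord ≤ 1.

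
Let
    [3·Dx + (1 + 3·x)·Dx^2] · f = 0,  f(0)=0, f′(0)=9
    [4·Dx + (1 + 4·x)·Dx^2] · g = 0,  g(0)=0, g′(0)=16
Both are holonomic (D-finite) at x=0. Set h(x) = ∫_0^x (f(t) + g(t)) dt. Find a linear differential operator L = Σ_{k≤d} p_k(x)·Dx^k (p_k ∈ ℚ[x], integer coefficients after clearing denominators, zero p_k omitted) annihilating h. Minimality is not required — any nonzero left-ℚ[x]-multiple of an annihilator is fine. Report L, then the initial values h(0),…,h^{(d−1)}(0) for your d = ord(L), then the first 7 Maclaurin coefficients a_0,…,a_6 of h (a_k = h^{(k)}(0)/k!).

L = 24·Dx^2 + (14 + 48·x)·Dx^3 + (1 + 7·x + 12·x^2)·Dx^4  (order 4).
h: a_k = 0, 0, 25/2, -91/6, 337/12, -1267/20, 965/6, …
ICs: h(0) = 0, h′(0) = 0, h′′(0) = 25, h′′′(0) = -91.

f: a_k = 0, 9, -27/2, 27, -243/4, 729/5, -729/2, …
g: a_k = 0, 16, -32, 256/3, -256, 4096/5, -8192/3, …
L₀ := lclm(L_f,L_g); ord L₀ ≤ 2+2.
h=∫₀ˣh₀: take L = L₀·Dx.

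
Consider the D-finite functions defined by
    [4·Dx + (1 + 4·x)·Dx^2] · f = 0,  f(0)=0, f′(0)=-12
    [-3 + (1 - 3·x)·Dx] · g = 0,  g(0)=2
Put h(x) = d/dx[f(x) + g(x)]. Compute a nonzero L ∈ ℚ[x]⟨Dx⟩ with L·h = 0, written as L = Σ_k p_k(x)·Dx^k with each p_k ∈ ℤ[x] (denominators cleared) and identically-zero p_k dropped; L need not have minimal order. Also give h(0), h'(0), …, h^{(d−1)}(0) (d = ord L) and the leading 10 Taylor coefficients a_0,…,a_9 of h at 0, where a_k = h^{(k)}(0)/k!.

f: a_k = 0, -12, 24, -64, 192, -3072/5, 2048, -49152/7, 24576, -262144/3, …
g: a_k = 2, 6, 18, 54, 162, 486, 1458, 4374, 13122, 39366, …
f+g: L₀ = lclm(L_f,L_g), ord ≤ 2+1.
Differentiate: ansatz ord ≤ ord L₀ ⇒ L.
L = (-204 - 144·x) + (-11 - 312·x - 288·x^2)·Dx + (5 + 11·x - 54·x^2 - 72·x^3)·Dx^2  (order 2).
h: a_k = -6, 84, -30, 1416, -642, 21036, -18534, 301584, -432138, 4326708, …
ICs: h(0) = -6, h′(0) = 84.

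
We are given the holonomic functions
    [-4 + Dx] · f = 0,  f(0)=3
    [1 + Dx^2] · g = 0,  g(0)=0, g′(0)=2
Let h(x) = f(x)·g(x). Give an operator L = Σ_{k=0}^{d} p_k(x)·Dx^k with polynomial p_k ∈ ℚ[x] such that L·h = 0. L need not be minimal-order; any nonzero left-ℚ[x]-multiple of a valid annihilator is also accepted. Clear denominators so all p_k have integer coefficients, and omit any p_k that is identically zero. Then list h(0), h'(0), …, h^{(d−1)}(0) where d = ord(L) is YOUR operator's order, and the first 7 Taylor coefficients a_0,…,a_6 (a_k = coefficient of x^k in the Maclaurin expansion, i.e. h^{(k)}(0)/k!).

f: a_k = 3, 12, 24, 32, 32, 128/5, 256/15, …
g: a_k = 0, 2, 0, -1/3, 0, 1/60, 0, …
h₀=f·g: eliminate ⇒ L₀, order ≤ 1·2.
L = 17 - 8·Dx + Dx^2  (order 2).
h: a_k = 0, 6, 24, 47, 60, 1121/20, 611/15, …
ICs: h(0) = 0, h′(0) = 6.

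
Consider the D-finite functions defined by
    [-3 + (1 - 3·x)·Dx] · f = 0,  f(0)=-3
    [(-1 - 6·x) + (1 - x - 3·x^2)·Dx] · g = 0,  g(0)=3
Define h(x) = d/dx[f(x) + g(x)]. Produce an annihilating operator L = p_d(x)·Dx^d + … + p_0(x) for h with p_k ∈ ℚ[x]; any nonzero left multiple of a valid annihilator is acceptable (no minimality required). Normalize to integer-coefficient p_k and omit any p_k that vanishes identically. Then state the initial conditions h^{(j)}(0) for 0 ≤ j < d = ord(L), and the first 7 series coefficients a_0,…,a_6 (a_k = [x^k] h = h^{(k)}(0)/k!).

f: a_k = -3, -9, -27, -81, -243, -729, -2187, …
g: a_k = 3, 3, 12, 21, 57, 120, 291, …
Weyl lclm of L_f,L_g ⇒ L₀ (ord ≤ 2).
h₀' ⇒ L via d/dx closure of L₀.
L = (90 - 216·x + 1944·x^2 - 1944·x^3 + 1458·x^4) + (-6 - 90·x - 54·x^2 + 1296·x^3 - 1701·x^4 + 1458·x^5)·Dx + (-1 + 22·x - 99·x^2 + 126·x^3 + 54·x^4 - 243·x^5 + 243·x^6)·Dx^2  (order 2).
h: a_k = -6, -30, -180, -744, -3045, -11376, -41370, …
ICs: h(0) = -6, h′(0) = -30.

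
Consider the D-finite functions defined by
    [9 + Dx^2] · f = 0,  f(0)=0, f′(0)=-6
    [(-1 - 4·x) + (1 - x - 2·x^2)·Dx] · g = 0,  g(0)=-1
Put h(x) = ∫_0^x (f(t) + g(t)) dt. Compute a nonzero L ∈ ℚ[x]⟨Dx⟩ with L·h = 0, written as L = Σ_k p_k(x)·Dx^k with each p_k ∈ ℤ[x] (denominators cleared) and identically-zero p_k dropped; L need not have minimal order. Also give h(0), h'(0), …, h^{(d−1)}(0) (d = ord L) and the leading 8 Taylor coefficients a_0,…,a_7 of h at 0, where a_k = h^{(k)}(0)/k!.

f: a_k = 0, -6, 0, 9, 0, -81/20, 0, 243/280, …
g: a_k = -1, -1, -3, -5, -11, -21, -43, -85, …
Weyl lclm of L_f,L_g ⇒ L₀ (ord ≤ 3).
h=∫₀ˣh₀: take L = L₀·Dx.
L = (-117 - 486·x - 135·x^2 - 360·x^3 - 540·x^4 - 432·x^5)·Dx + (45 - 63·x - 81·x^2 + 153·x^3 + 18·x^4 - 324·x^5 - 216·x^6)·Dx^2 + (-13 - 54·x - 15·x^2 - 40·x^3 - 60·x^4 - 48·x^5)·Dx^3 + (5 - 7·x - 9·x^2 + 17·x^3 + 2·x^4 - 36·x^5 - 24·x^6)·Dx^4  (order 4).
h: a_k = 0, -1, -7/2, -1, 1, -11/5, -167/40, -43/7, …
ICs: h(0) = 0, h′(0) = -1, h′′(0) = -7, h′′′(0) = -6.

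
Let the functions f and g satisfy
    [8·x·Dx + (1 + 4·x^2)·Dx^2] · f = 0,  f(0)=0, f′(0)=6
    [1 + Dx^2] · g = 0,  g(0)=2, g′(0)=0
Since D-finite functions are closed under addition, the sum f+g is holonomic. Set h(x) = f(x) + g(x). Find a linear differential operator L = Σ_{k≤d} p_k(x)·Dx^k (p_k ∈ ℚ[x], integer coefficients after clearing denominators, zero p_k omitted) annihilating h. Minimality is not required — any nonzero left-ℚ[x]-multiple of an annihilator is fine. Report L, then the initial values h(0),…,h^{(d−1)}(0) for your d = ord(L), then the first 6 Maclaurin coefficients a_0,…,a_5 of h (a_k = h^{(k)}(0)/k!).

L = (-376·x + 1600·x^3 + 128·x^5)·Dx + (-7 + 76·x^2 + 432·x^4 + 64·x^6)·Dx^2 + (-376·x + 1600·x^3 + 128·x^5)·Dx^3 + (-7 + 76·x^2 + 432·x^4 + 64·x^6)·Dx^4  (order 4).
h: a_k = 2, 6, -1, -8, 1/12, 96/5, …
ICs: h(0) = 2, h′(0) = 6, h′′(0) = -2, h′′′(0) = -48.

f: a_k = 0, 6, 0, -8, 0, 96/5, …
g: a_k = 2, 0, -1, 0, 1/12, 0, …
L₀ := lclm(L_f,L_g); ord L₀ ≤ 2+2.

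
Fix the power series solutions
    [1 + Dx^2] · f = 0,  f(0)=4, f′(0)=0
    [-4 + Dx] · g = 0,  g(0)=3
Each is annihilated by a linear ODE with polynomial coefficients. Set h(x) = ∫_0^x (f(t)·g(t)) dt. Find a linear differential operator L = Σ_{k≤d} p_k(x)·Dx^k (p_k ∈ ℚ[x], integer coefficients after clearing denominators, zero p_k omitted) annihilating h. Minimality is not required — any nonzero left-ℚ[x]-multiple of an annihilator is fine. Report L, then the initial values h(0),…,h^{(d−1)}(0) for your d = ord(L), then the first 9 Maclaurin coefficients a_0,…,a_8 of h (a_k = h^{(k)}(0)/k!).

f: a_k = 4, 0, -2, 0, 1/6, 0, -1/180, 0, 1/10080, …
g: a_k = 3, 12, 24, 32, 32, 128/5, 256/15, 1024/105, 512/105, …
Product ⇒ symmetric product L₀, ord ≤ 2.
h=∫h₀ ⇒ L = L₀·Dx.
L = 17·Dx - 8·Dx^2 + Dx^3  (order 3).
h: a_k = 0, 12, 24, 30, 26, 161/10, 101/15, 33/28, -727/840, …
ICs: h(0) = 0, h′(0) = 12, h′′(0) = 48.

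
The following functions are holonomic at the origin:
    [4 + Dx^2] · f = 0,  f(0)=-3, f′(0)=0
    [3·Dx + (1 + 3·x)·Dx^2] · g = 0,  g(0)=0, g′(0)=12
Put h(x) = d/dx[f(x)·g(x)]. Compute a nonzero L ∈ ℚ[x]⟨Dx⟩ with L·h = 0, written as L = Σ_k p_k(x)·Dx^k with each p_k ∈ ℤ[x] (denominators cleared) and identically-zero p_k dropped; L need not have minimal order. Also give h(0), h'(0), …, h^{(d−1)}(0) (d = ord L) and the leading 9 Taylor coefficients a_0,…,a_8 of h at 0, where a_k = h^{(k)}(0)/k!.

L = (-21880 - 49536·x - 195264·x^2 - 252288·x^3 + 225504·x^4 + 746496·x^5 + 373248·x^6) + (-9384 - 44856·x - 47520·x^2 + 90720·x^3 + 311040·x^4 + 186624·x^5)·Dx + (-6026 - 16344·x - 53892·x^2 - 32832·x^3 + 182736·x^4 + 373248·x^5 + 186624·x^6)·Dx^2 + (-2346 - 11214·x - 11880·x^2 + 22680·x^3 + 77760·x^4 + 46656·x^5)·Dx^3 + (-139 - 990·x - 1269·x^2 + 7560·x^3 + 31590·x^4 + 46656·x^5 + 23328·x^6)·Dx^4  (order 4).
h: a_k = -36, 108, -108, 540, -1956, 6048, -92804/5, 283308/5, -1204884/7, …
ICs: h(0) = -36, h′(0) = 108, h′′(0) = -216, h′′′(0) = 3240.

f: a_k = -3, 0, 6, 0, -2, 0, 4/15, 0, -2/105, …
g: a_k = 0, 12, -18, 36, -81, 972/5, -486, 8748/7, -6561/2, …
Product ⇒ symmetric product L₀, ord ≤ 4.
Derive L from L₀ (diff closure).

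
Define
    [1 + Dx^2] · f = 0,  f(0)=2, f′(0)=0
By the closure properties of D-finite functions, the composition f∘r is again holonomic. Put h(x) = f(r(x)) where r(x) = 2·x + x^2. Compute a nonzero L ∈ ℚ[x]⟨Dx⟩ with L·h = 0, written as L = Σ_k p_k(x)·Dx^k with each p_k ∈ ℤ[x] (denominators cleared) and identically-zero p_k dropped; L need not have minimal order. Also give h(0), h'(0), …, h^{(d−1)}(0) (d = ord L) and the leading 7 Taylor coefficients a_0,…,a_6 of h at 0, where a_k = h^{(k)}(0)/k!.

f: a_k = 2, 0, -1, 0, 1/12, 0, -1/360, …
f∘r: x↦r, Dx↦Dx/r' in L_f ⇒ L₀.
L = (4 + 12·x + 12·x^2 + 4·x^3) - Dx + (1 + x)·Dx^2  (order 2).
h: a_k = 2, 0, -4, -4, 1/3, 8/3, 82/45, …
ICs: h(0) = 2, h′(0) = 0.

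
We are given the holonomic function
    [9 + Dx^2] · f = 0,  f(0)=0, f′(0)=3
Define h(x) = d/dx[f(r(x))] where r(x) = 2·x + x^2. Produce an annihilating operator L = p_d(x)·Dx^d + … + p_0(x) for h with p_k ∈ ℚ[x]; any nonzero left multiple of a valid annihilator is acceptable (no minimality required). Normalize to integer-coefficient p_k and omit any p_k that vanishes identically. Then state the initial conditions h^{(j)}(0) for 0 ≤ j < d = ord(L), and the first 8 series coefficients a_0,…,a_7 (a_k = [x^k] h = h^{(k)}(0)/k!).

L = (39 + 144·x + 216·x^2 + 144·x^3 + 36·x^4) + (-3 - 3·x)·Dx + (1 + 2·x + x^2)·Dx^2  (order 2).
h: a_k = 6, 6, -108, -216, 189, 945, 3726/5, -4536/5, …
ICs: h(0) = 6, h′(0) = 6.

f: a_k = 0, 3, 0, -9/2, 0, 81/40, 0, -243/560, …
L₀ from L_f via x↦r, Dx↦r'^{-1}Dx.
Derive L from L₀ (diff closure).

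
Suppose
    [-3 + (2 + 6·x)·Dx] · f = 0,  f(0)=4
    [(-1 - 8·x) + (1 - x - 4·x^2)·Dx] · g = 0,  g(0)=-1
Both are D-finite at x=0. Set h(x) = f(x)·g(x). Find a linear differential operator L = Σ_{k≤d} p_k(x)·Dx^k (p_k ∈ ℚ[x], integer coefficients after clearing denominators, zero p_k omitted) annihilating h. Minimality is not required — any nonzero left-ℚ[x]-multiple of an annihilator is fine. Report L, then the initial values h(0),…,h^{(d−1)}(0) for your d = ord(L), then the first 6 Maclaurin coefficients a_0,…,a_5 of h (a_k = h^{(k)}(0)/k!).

L = (5 + 19·x + 36·x^2) + (-2 - 4·x + 14·x^2 + 24·x^3)·Dx  (order 1).
h: a_k = -4, -10, -43/2, -273/4, -4531/32, -28235/64, …
ICs: h(0) = -4.

f: a_k = 4, 6, -9/2, 27/4, -405/32, 1701/64, …
g: a_k = -1, -1, -5, -9, -29, -65, …
f·g: L₀ = L_f ⊗_s L_g, ord ≤ 1·1.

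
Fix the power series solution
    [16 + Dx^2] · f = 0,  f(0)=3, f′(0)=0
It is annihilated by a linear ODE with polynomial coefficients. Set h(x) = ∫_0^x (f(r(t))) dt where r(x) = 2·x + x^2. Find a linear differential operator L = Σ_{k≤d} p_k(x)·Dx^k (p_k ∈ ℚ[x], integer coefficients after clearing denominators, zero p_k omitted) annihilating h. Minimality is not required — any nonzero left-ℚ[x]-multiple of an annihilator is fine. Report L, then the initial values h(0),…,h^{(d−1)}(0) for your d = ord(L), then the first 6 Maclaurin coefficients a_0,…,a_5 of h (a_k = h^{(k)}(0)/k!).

L = (64 + 192·x + 192·x^2 + 64·x^3)·Dx - Dx^2 + (1 + x)·Dx^3  (order 3).
h: a_k = 0, 3, 0, -32, -24, 488/5, …
ICs: h(0) = 0, h′(0) = 3, h′′(0) = 0.

f: a_k = 3, 0, -24, 0, 32, 0, …
L₀ from L_f via x↦r, Dx↦r'^{-1}Dx.
h=∫₀ˣh₀: take L = L₀·Dx.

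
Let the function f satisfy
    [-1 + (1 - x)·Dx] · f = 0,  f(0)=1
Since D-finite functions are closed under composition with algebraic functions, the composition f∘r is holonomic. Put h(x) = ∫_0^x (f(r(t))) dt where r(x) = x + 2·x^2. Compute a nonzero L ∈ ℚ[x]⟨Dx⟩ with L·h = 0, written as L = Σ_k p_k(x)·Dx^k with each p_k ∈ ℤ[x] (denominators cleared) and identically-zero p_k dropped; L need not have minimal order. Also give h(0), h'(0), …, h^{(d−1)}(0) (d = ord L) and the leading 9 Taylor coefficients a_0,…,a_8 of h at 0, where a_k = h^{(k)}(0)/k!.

f: a_k = 1, 1, 1, 1, 1, 1, 1, 1, 1, …
Change of var in L_f (x↦r) gives L₀.
h=∫₀ˣh₀: take L = L₀·Dx.
L = (1 + 4·x)·Dx + (-1 + x + 2·x^2)·Dx^2  (order 2).
h: a_k = 0, 1, 1/2, 1, 5/4, 11/5, 7/2, 43/7, 85/8, …
ICs: h(0) = 0, h′(0) = 1.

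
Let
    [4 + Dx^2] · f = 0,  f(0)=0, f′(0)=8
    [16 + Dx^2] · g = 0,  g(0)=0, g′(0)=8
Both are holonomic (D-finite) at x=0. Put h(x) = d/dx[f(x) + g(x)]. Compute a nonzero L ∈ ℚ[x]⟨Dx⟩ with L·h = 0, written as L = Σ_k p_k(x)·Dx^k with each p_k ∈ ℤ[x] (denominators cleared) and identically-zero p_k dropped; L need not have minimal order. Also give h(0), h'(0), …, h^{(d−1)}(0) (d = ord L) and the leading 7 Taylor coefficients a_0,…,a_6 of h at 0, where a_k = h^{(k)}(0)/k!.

L = 64 + 20·Dx^2 + Dx^4  (order 4).
h: a_k = 16, 0, -80, 0, 272/3, 0, -416/9, …
ICs: h(0) = 16, h′(0) = 0, h′′(0) = -160, h′′′(0) = 0.

f: a_k = 0, 8, 0, -16/3, 0, 16/15, 0, …
g: a_k = 0, 8, 0, -64/3, 0, 256/15, 0, …
Sum ⇒ L₀ = lclm(L_f,L_g) in ℚ(x)⟨Dx⟩.
Derive L from L₀ (diff closure).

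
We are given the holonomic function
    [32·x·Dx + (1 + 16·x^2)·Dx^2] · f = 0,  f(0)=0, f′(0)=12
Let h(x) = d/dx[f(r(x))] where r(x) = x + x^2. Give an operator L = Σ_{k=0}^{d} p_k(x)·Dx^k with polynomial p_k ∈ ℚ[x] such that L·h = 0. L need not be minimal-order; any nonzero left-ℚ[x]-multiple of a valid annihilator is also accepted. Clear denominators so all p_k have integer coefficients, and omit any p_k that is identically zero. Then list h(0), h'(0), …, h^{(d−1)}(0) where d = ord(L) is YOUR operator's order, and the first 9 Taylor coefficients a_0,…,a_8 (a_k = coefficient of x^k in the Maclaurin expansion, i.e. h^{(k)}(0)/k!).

f: a_k = 0, 12, 0, -64, 0, 3072/5, 0, -49152/7, 0, …
Change of var in L_f (x↦r) gives L₀.
h=h₀': d/dx-closure on L₀ ⇒ L.
L = (-2 + 32·x + 128·x^2 + 192·x^3 + 96·x^4) + (1 + 2·x + 16·x^2 + 64·x^3 + 80·x^4 + 32·x^5)·Dx  (order 1).
h: a_k = 12, 24, -192, -768, 2112, 18048, -6144, -344064, -513024, …
ICs: h(0) = 12.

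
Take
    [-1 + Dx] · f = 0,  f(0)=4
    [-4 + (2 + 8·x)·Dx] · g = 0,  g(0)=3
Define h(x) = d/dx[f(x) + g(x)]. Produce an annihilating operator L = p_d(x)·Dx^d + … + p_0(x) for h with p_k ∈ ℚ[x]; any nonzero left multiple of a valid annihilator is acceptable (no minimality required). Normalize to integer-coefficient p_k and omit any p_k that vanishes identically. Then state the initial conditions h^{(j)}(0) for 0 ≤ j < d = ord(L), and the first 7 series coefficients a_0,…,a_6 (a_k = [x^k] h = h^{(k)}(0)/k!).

f: a_k = 4, 4, 2, 2/3, 1/6, 1/30, 1/180, …
g: a_k = 3, 6, -6, 12, -30, 84, -252, …
L₀ := lclm(L_f,L_g); ord L₀ ≤ 1+1.
Derive L from L₀ (diff closure).
L = (-14 - 8·x) + (11 - 8·x - 16·x^2)·Dx + (3 + 16·x + 16·x^2)·Dx^2  (order 2).
h: a_k = 10, -8, 38, -358/3, 2521/6, -45359/30, 997921/180, …
ICs: h(0) = 10, h′(0) = -8.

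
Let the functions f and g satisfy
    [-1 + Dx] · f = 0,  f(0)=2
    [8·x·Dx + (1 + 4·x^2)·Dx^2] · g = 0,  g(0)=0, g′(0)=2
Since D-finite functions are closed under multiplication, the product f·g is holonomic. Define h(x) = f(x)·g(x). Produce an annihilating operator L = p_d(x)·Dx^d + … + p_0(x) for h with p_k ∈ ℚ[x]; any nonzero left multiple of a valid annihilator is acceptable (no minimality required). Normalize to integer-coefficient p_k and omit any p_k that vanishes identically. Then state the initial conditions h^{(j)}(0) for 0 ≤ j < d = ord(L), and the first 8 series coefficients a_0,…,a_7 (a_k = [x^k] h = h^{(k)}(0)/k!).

L = (1 - 8·x + 4·x^2) + (-2 + 8·x - 8·x^2)·Dx + (1 + 4·x^2)·Dx^2  (order 2).
h: a_k = 0, 4, 4, -10/3, -14/3, 103/10, 215/18, -12763/420, …
ICs: h(0) = 0, h′(0) = 4.

f: a_k = 2, 2, 1, 1/3, 1/12, 1/60, 1/360, 1/2520, …
g: a_k = 0, 2, 0, -8/3, 0, 32/5, 0, -128/7, …
f·g: L₀ = L_f ⊗_s L_g, ord ≤ 1·2.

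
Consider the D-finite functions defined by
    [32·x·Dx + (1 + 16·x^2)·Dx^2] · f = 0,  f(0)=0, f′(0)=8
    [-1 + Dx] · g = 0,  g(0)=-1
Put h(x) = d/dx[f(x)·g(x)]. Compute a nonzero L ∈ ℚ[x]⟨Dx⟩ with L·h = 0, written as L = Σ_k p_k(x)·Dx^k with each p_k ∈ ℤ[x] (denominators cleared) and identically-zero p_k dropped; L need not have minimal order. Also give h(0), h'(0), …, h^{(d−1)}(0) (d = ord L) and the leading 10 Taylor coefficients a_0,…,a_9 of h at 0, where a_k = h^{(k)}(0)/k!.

f: a_k = 0, 8, 0, -128/3, 0, 2048/5, 0, -32768/7, 0, 524288/9, …
g: a_k = -1, -1, -1/2, -1/6, -1/24, -1/120, -1/720, -1/5040, -1/40320, -1/362880, …
h₀=f·g: eliminate ⇒ L₀, order ≤ 2·1.
h₀' ⇒ L via d/dx closure of L₀.
L = (-31 - 64·x + 1568·x^2 - 1024·x^3 + 256·x^4) + (30 + 96·x - 1600·x^2 + 1536·x^3 - 512·x^4)·Dx + (1 - 32·x + 32·x^2 - 512·x^3 + 256·x^4)·Dx^2  (order 2).
h: a_k = -8, -16, 116, 496/3, -1943, -7246/3, 940403/30, 2325068/63, -169134311/336, -1862268947/3240, …
ICs: h(0) = -8, h′(0) = -16.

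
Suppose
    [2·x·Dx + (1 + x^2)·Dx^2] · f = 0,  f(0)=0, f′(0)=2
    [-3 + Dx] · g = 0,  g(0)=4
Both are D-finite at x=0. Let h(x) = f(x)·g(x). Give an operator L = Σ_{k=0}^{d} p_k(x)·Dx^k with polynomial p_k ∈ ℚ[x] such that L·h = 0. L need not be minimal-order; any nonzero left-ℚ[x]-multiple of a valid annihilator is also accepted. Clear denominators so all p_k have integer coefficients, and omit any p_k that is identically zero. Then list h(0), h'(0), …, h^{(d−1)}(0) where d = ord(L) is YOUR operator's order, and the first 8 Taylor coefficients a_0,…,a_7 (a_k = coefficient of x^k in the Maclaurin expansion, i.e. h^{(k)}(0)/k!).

f: a_k = 0, 2, 0, -2/3, 0, 2/5, 0, -2/7, …
g: a_k = 4, 12, 18, 18, 27/2, 81/10, 81/20, 243/140, …
L₀ := L_f ⊗_s L_g (sym. prod.), ord ≤ 2.
L = (9 - 6·x + 9·x^2) + (-6 + 2·x - 6·x^2)·Dx + (1 + x^2)·Dx^2  (order 2).
h: a_k = 0, 8, 24, 100/3, 28, 83/5, 9, 361/70, …
ICs: h(0) = 0, h′(0) = 8.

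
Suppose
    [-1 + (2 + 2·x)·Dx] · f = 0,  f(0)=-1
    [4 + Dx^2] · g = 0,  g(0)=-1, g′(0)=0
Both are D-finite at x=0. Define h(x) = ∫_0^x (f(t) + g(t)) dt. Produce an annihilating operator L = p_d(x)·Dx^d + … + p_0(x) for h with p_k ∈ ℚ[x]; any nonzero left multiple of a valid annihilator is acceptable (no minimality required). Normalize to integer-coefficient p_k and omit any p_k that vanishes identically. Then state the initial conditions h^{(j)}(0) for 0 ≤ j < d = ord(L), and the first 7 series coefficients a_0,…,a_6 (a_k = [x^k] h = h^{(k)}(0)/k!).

L = (-76 - 128·x - 64·x^2)·Dx + (120 + 376·x + 384·x^2 + 128·x^3)·Dx^2 + (-19 - 32·x - 16·x^2)·Dx^3 + (30 + 94·x + 96·x^2 + 32·x^3)·Dx^4  (order 4).
h: a_k = 0, -2, -1/4, 17/24, -1/64, -241/1920, -7/1536, …
ICs: h(0) = 0, h′(0) = -2, h′′(0) = -1/2, h′′′(0) = 17/4.

f: a_k = -1, -1/2, 1/8, -1/16, 5/128, -7/256, 21/1024, …
g: a_k = -1, 0, 2, 0, -2/3, 0, 4/45, …
L₀ := lclm(L_f,L_g); ord L₀ ≤ 1+2.
h=∫h₀ ⇒ L = L₀·Dx.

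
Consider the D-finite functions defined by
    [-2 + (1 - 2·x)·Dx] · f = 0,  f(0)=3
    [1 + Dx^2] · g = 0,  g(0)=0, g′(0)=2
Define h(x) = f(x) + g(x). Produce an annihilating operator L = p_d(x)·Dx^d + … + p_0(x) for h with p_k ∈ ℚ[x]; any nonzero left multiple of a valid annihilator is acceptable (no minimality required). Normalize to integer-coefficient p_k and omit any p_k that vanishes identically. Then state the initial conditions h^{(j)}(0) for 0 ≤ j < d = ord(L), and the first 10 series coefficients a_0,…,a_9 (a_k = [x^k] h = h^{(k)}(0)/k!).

L = (50 - 8·x + 8·x^2) + (-9 + 22·x - 12·x^2 + 8·x^3)·Dx + (50 - 8·x + 8·x^2)·Dx^2 + (-9 + 22·x - 12·x^2 + 8·x^3)·Dx^3  (order 3).
h: a_k = 3, 8, 12, 71/3, 48, 5761/60, 192, 967679/2520, 768, 278691841/181440, …
ICs: h(0) = 3, h′(0) = 8, h′′(0) = 24.

f: a_k = 3, 6, 12, 24, 48, 96, 192, 384, 768, 1536, …
g: a_k = 0, 2, 0, -1/3, 0, 1/60, 0, -1/2520, 0, 1/181440, …
L₀ := lclm(L_f,L_g); ord L₀ ≤ 1+2.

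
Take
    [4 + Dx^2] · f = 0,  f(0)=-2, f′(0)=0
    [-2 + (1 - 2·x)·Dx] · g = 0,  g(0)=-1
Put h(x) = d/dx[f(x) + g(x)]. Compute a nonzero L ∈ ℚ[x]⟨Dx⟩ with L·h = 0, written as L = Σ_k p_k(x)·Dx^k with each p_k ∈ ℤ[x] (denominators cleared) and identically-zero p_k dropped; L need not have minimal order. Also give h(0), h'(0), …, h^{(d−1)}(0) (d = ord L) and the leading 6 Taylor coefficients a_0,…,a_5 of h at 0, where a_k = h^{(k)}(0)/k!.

L = (208 - 64·x + 64·x^2) + (-28 + 72·x - 48·x^2 + 32·x^3)·Dx + (52 - 16·x + 16·x^2)·Dx^2 + (-7 + 18·x - 12·x^2 + 8·x^3)·Dx^3  (order 3).
h: a_k = -2, 0, -24, -208/3, -160, -5744/15, …
ICs: h(0) = -2, h′(0) = 0, h′′(0) = -48.

f: a_k = -2, 0, 4, 0, -4/3, 0, …
g: a_k = -1, -2, -4, -8, -16, -32, …
Weyl lclm of L_f,L_g ⇒ L₀ (ord ≤ 3).
h₀' ⇒ L via d/dx closure of L₀.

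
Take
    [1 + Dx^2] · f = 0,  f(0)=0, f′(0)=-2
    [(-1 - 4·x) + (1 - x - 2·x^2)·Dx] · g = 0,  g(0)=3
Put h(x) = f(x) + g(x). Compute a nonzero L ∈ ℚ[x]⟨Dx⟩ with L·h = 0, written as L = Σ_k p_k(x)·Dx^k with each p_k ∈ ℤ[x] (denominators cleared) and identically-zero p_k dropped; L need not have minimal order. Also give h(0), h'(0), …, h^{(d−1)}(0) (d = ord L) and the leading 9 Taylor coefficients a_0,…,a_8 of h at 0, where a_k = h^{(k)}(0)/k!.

f: a_k = 0, -2, 0, 1/3, 0, -1/60, 0, 1/2520, 0, …
g: a_k = 3, 3, 9, 15, 33, 63, 129, 255, 513, …
L₀ := lclm(L_f,L_g); ord L₀ ≤ 2+1.
L = (-31 - 146·x - 133·x^2 - 184·x^3 - 20·x^4 - 16·x^5) + (7 + 3·x - 3·x^2 - 37·x^3 - 42·x^4 - 12·x^5 - 8·x^6)·Dx + (-31 - 146·x - 133·x^2 - 184·x^3 - 20·x^4 - 16·x^5)·Dx^2 + (7 + 3·x - 3·x^2 - 37·x^3 - 42·x^4 - 12·x^5 - 8·x^6)·Dx^3  (order 3).
h: a_k = 3, 1, 9, 46/3, 33, 3779/60, 129, 642601/2520, 513, …
ICs: h(0) = 3, h′(0) = 1, h′′(0) = 18.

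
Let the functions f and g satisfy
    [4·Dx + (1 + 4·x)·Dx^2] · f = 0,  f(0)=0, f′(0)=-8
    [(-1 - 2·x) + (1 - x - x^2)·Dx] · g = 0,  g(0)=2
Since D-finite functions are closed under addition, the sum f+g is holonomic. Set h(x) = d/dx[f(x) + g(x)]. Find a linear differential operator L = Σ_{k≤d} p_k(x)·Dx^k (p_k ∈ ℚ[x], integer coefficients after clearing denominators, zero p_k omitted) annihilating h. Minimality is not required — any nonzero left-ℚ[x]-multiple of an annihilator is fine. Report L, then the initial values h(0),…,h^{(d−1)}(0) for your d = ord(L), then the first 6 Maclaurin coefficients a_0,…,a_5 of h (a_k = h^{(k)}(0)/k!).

f: a_k = 0, -8, 16, -128/3, 128, -2048/5, …
g: a_k = 2, 2, 4, 6, 10, 16, …
Sum ⇒ L₀ = lclm(L_f,L_g) in ℚ(x)⟨Dx⟩.
h=h₀': d/dx-closure on L₀ ⇒ L.
L = (-100 - 272·x - 392·x^2 - 144·x^3 - 96·x^4) + (7 - 96·x - 434·x^2 - 540·x^3 - 304·x^4 - 160·x^5)·Dx + (4 + 25·x + 28·x^2 - 46·x^3 - 73·x^4 - 76·x^5 - 32·x^6)·Dx^2  (order 2).
h: a_k = -6, 40, -110, 552, -1968, 8348, …
ICs: h(0) = -6, h′(0) = 40.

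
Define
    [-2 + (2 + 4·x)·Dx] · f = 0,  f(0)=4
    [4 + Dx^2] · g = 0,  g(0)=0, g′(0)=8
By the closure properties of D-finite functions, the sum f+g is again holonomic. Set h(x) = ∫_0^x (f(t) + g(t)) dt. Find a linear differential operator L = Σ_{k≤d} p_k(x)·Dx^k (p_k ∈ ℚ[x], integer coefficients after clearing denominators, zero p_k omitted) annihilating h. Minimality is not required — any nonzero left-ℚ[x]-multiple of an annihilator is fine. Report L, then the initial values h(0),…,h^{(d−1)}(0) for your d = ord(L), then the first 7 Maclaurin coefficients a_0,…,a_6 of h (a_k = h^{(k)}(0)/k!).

L = (-28 - 64·x - 64·x^2)·Dx + (12 + 88·x + 192·x^2 + 128·x^3)·Dx^2 + (-7 - 16·x - 16·x^2)·Dx^3 + (3 + 22·x + 48·x^2 + 32·x^3)·Dx^4  (order 4).
h: a_k = 0, 4, 6, -2/3, -5/6, -1/2, 137/180, …
ICs: h(0) = 0, h′(0) = 4, h′′(0) = 12, h′′′(0) = -4.

f: a_k = 4, 4, -2, 2, -5/2, 7/2, -21/4, …
g: a_k = 0, 8, 0, -16/3, 0, 16/15, 0, …
Weyl lclm of L_f,L_g ⇒ L₀ (ord ≤ 3).
Integrate: L := L₀·Dx.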